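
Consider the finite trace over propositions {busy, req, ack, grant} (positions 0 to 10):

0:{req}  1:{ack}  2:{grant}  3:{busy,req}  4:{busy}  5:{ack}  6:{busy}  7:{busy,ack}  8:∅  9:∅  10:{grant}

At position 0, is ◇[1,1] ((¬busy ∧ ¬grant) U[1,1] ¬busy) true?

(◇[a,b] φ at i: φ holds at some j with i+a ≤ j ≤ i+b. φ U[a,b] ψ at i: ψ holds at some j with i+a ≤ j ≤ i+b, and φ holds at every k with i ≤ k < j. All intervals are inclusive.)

Check ((¬busy ∧ ¬grant) U[1,1] ¬busy) at each j in [1,1]:
  j=1: holds
Found at j=1 → formula holds.

Yes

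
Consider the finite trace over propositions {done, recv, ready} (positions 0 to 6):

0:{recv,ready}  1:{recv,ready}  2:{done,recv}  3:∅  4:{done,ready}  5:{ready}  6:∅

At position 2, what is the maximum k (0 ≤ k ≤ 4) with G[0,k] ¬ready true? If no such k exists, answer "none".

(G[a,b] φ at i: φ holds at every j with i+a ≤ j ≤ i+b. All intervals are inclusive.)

1

¬ready must hold from j=2 onward; find where it first fails.
  j=2: holds
  j=3: holds
  j=4: fails
Holds on [2,3], so largest k = 1.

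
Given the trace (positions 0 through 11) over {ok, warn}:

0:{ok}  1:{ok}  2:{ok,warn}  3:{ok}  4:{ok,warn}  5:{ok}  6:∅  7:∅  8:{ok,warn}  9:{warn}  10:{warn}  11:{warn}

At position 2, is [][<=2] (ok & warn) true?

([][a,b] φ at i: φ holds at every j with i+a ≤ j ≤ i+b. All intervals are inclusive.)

Check (ok & warn) at every j in [2,4]:
  j=2: true
  j=3: false
  j=4: true
Fails at j=3 → formula fails.

Does not hold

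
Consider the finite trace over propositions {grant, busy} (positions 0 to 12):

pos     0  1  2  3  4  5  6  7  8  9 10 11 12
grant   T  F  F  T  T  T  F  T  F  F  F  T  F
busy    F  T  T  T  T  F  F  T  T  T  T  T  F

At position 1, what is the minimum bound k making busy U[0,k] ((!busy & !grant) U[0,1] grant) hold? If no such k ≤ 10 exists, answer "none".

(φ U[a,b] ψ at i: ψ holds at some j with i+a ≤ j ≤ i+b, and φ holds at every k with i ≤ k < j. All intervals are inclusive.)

Need earliest j ≥ 1 with ((!busy & !grant) U[0,1] grant), and busy at every k in [1,j-1].
  j=1: rhs fails.
  j=2: rhs fails.
  j=3: rhs holds; lhs holds on [1,2]. k = 2.

2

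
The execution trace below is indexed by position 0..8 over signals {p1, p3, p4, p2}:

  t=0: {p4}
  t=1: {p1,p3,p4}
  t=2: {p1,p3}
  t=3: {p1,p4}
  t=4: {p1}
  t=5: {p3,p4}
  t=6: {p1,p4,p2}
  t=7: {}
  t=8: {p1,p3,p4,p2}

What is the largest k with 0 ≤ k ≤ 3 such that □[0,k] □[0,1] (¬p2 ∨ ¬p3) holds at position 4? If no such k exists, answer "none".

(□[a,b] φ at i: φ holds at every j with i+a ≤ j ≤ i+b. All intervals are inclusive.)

2

□[0,1] (¬p2 ∨ ¬p3) must hold from j=4 onward; find where it first fails.
  j=4: holds
  j=5: holds
  j=6: holds
  j=7: fails
Holds on [4,6], so largest k = 2.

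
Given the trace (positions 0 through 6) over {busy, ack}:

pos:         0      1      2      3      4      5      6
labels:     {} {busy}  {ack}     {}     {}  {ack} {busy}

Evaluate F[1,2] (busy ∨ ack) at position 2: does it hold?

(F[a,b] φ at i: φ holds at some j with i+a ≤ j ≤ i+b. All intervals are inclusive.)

Does not hold

Check (busy ∨ ack) at each j in [3,4]:
  j=3: false
  j=4: false
No position in the window satisfies it → formula fails.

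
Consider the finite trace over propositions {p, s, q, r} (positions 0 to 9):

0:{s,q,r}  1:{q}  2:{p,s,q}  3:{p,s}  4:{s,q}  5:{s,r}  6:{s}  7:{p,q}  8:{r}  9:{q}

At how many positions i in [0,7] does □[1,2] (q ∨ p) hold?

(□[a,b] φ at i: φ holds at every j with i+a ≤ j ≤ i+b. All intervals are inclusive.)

Evaluate at each i in [0,7]:
  i=0: ✓ (all of [1,2])
  i=1: ✓ (all of [2,3])
  i=2: ✓ (all of [3,4])
  i=3: ✗ (fails at j=5)
  i=4: ✗ (fails at j=5)
  i=5: ✗ (fails at j=6)
  i=6: ✗ (fails at j=8)
  i=7: ✗ (fails at j=8)
Positions where it holds: {0, 1, 2} → 3.

3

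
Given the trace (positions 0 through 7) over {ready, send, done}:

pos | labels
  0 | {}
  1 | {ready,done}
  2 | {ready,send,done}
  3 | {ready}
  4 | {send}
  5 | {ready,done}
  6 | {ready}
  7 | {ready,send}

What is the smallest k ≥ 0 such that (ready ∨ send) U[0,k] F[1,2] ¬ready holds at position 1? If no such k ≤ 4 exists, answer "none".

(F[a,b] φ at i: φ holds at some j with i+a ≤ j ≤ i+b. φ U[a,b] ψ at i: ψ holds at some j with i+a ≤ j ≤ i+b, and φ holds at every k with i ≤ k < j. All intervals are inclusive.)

1

Need earliest j ≥ 1 with F[1,2] ¬ready, and (ready ∨ send) at every k in [1,j-1].
  j=1: rhs fails.
  j=2: rhs holds; lhs holds on [1,1]. k = 1.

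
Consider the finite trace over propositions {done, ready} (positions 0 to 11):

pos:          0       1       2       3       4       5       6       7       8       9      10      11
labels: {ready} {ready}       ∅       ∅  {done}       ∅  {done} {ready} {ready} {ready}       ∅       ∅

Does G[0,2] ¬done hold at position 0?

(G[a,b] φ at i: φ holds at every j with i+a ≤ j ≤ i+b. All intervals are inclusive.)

Check ¬done at every j in [0,2]:
  j=0: true
  j=1: true
  j=2: true
All positions satisfy it → formula holds.

Holds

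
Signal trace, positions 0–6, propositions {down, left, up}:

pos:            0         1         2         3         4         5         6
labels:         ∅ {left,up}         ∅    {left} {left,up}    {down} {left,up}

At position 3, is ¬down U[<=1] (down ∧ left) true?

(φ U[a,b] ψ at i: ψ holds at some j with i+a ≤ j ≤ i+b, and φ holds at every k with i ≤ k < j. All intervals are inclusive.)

No

Need some j in [3,4] with (down ∧ left), and ¬down at every k in [3,j-1].
  j=3: (down ∧ left) false.
  j=4: (down ∧ left) false.
No j in the window works → until fails.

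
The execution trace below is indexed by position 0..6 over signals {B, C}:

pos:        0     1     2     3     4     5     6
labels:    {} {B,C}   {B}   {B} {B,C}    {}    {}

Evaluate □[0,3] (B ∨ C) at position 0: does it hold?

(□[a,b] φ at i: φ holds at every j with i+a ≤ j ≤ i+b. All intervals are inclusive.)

No

Check (B ∨ C) at every j in [0,3]:
  j=0: false
  j=1: true
  j=2: true
  j=3: true
Fails at j=0 → formula fails.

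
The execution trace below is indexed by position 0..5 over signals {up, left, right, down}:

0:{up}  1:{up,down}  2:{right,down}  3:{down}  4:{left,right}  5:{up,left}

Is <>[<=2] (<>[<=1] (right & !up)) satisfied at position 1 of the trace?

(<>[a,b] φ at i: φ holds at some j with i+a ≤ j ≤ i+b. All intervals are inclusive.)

Check <>[<=1] (right & !up) at each j in [1,3]:
  j=1: holds (witness at 2)
  j=2: holds (witness at 2)
  j=3: holds (witness at 4)
Found at j=1 → formula holds.

True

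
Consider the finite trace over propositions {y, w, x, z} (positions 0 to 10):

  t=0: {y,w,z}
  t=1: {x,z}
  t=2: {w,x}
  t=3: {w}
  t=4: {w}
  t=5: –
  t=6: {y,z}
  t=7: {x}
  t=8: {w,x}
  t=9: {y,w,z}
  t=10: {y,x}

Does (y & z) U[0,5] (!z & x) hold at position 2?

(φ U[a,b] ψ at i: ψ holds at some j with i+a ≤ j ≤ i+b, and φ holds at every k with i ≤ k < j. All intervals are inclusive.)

Holds

Need some j in [2,7] with (!z & x), and (y & z) at every k in [2,j-1].
  j=2: (!z & x) holds; no prefix to check → satisfied.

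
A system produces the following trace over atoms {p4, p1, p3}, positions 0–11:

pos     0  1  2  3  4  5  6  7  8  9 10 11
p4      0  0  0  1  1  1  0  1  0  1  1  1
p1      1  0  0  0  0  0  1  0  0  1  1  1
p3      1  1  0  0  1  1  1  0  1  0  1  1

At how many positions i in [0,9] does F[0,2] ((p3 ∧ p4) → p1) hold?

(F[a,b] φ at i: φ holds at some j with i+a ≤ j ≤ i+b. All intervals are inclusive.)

10

Evaluate at each i in [0,9]:
  i=0: ✓ (witness j=0)
  i=1: ✓ (witness j=1)
  i=2: ✓ (witness j=2)
  i=3: ✓ (witness j=3)
  i=4: ✓ (witness j=6)
  i=5: ✓ (witness j=6)
  i=6: ✓ (witness j=6)
  i=7: ✓ (witness j=7)
  i=8: ✓ (witness j=8)
  i=9: ✓ (witness j=9)
Positions where it holds: {0, 1, 2, 3, 4, 5, 6, 7, 8, 9} → 10.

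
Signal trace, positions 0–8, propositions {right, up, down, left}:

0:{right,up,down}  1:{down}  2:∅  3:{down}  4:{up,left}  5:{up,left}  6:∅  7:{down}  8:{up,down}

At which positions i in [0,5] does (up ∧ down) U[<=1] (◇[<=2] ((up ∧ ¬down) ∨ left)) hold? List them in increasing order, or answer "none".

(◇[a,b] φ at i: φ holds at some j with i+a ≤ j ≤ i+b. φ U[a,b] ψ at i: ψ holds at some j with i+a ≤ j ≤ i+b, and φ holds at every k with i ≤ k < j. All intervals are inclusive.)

Evaluate at each i in [0,5]:
  i=0: ✗ (no rhs in [0,1])
  i=1: ✗ (lhs fails at k=1 before rhs at j=2)
  i=2: ✓ (rhs at j=2)
  i=3: ✓ (rhs at j=3)
  i=4: ✓ (rhs at j=4)
  i=5: ✓ (rhs at j=5)

2, 3, 4, 5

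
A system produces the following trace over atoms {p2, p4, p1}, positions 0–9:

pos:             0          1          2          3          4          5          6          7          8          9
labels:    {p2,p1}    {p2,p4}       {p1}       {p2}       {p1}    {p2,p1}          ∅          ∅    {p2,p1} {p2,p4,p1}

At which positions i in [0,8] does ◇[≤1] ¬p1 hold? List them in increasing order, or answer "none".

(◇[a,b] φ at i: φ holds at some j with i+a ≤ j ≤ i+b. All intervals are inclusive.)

0, 1, 2, 3, 5, 6, 7

Evaluate at each i in [0,8]:
  i=0: ✓ (witness j=1)
  i=1: ✓ (witness j=1)
  i=2: ✓ (witness j=3)
  i=3: ✓ (witness j=3)
  i=4: ✗ (none in [4,5])
  i=5: ✓ (witness j=6)
  i=6: ✓ (witness j=6)
  i=7: ✓ (witness j=7)
  i=8: ✗ (none in [8,9])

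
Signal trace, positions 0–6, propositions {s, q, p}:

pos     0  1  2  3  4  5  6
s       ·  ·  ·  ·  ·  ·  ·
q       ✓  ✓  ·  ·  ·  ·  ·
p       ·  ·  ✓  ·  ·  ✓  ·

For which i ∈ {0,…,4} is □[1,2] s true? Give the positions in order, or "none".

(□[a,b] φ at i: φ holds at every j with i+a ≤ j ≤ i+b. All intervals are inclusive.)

none

Evaluate at each i in [0,4]:
  i=0: ✗ (fails at j=1)
  i=1: ✗ (fails at j=2)
  i=2: ✗ (fails at j=3)
  i=3: ✗ (fails at j=4)
  i=4: ✗ (fails at j=5)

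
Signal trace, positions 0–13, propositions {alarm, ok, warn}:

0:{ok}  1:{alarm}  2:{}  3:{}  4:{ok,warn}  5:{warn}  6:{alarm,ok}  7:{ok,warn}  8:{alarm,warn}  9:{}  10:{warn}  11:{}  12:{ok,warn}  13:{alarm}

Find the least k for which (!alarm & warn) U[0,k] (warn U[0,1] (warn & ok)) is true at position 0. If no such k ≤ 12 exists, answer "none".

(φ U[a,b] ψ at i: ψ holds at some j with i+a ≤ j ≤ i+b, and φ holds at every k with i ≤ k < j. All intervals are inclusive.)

none

Need earliest j ≥ 0 with (warn U[0,1] (warn & ok)), and (!alarm & warn) at every k in [0,j-1].
  j=0: rhs fails.
  j=1: rhs fails.
  j=2: rhs fails.
  j=3: rhs fails.
  j=4: rhs holds but lhs fails at k=0.
  j=5: rhs fails.
  j=6: rhs fails.
  j=7: rhs holds but lhs fails at k=0.
  j=8: rhs fails.
  j=9: rhs fails.
  j=10: rhs fails.
  j=11: rhs fails.
  j=12: rhs holds but lhs fails at k=0.
No witness within the range → none.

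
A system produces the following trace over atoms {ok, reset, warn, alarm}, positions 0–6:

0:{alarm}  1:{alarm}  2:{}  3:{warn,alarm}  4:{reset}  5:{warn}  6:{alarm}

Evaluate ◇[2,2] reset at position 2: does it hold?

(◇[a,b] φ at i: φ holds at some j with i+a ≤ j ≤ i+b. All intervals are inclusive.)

Check reset at each j in [4,4]:
  j=4: true
Found at j=4 → formula holds.

Yes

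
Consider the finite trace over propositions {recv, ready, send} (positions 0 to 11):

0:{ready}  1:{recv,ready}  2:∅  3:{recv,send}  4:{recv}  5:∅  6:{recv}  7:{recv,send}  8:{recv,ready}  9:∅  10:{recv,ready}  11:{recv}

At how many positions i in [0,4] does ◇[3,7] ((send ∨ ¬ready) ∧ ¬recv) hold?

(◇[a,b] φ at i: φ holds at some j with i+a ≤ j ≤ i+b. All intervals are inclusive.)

5

Evaluate at each i in [0,4]:
  i=0: ✓ (witness j=5)
  i=1: ✓ (witness j=5)
  i=2: ✓ (witness j=5)
  i=3: ✓ (witness j=9)
  i=4: ✓ (witness j=9)
Positions where it holds: {0, 1, 2, 3, 4} → 5.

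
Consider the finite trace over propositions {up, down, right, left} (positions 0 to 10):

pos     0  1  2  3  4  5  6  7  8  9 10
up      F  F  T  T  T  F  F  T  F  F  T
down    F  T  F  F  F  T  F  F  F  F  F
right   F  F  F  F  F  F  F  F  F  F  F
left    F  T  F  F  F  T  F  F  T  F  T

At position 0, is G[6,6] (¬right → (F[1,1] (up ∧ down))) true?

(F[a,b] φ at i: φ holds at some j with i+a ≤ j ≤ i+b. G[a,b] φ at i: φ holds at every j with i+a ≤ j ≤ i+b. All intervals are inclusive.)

No

Check (¬right → (F[1,1] (up ∧ down))) at every j in [6,6]:
  j=6: antecedent true; consequent fails (none in [7,7]) → ✗
Fails at j=6 → formula fails.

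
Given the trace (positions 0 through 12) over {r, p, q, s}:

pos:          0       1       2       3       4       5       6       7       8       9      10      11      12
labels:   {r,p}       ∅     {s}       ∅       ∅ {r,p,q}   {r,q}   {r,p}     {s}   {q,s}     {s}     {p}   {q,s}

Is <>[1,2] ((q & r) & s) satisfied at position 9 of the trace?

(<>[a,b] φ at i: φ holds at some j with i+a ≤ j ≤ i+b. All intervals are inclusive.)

False

Check ((q & r) & s) at each j in [10,11]:
  j=10: false
  j=11: false
No position in the window satisfies it → formula fails.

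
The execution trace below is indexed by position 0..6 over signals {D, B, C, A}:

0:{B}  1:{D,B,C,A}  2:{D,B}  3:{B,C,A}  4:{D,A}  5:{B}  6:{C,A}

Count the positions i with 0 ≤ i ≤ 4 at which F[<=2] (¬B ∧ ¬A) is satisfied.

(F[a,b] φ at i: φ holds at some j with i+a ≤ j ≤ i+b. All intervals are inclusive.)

0

Evaluate at each i in [0,4]:
  i=0: ✗ (none in [0,2])
  i=1: ✗ (none in [1,3])
  i=2: ✗ (none in [2,4])
  i=3: ✗ (none in [3,5])
  i=4: ✗ (none in [4,6])
Positions where it holds: {} → 0.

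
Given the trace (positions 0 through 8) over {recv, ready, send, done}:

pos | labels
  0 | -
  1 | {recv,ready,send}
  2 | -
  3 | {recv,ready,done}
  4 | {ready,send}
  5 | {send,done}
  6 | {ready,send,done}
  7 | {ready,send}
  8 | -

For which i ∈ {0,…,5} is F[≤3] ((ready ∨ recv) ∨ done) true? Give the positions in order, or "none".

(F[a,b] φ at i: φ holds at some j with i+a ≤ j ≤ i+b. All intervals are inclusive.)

Evaluate at each i in [0,5]:
  i=0: ✓ (witness j=1)
  i=1: ✓ (witness j=1)
  i=2: ✓ (witness j=3)
  i=3: ✓ (witness j=3)
  i=4: ✓ (witness j=4)
  i=5: ✓ (witness j=5)

0, 1, 2, 3, 4, 5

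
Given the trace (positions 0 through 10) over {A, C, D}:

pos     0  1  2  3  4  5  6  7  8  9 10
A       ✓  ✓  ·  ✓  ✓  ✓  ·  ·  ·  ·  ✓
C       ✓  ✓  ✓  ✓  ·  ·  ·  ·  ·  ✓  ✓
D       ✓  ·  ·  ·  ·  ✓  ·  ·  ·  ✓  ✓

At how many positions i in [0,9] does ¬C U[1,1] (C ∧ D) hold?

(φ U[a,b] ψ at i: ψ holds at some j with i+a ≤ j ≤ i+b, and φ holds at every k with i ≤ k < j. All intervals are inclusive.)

Evaluate at each i in [0,9]:
  i=0: ✗ (no rhs in [1,1])
  i=1: ✗ (no rhs in [2,2])
  i=2: ✗ (no rhs in [3,3])
  i=3: ✗ (no rhs in [4,4])
  i=4: ✗ (no rhs in [5,5])
  i=5: ✗ (no rhs in [6,6])
  i=6: ✗ (no rhs in [7,7])
  i=7: ✗ (no rhs in [8,8])
  i=8: ✓ (rhs at j=9; lhs holds on [8,8])
  i=9: ✗ (lhs fails at k=9 before rhs at j=10)
Positions where it holds: {8} → 1.

1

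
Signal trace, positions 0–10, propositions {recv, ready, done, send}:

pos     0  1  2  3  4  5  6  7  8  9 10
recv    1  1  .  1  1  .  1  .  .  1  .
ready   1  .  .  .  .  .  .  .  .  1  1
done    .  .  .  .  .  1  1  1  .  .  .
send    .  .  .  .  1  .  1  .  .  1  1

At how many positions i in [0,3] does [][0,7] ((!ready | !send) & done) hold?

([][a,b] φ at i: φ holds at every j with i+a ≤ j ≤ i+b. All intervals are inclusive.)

Evaluate at each i in [0,3]:
  i=0: ✗ (fails at j=0)
  i=1: ✗ (fails at j=1)
  i=2: ✗ (fails at j=2)
  i=3: ✗ (fails at j=3)
Positions where it holds: {} → 0.

0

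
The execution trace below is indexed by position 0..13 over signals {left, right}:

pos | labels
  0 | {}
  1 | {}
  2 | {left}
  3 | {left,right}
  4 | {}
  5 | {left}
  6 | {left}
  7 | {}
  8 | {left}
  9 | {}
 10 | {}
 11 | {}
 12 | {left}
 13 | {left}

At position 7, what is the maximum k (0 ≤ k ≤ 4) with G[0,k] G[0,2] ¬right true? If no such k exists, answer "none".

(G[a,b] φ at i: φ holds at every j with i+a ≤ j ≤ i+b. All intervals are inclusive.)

G[0,2] ¬right must hold from j=7 onward; find where it first fails.
  j=7: holds
  j=8: holds
  j=9: holds
  j=10: holds
  j=11: holds
Holds through j=11; largest k = 4.

4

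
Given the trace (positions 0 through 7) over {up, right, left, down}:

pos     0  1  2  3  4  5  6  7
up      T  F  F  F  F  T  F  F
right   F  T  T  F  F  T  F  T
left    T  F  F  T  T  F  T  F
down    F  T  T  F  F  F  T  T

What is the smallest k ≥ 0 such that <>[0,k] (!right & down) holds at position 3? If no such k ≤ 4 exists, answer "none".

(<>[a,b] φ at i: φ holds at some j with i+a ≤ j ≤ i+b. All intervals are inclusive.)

3

Scan j = 3,4,… for (!right & down):
  j=3: fails
  j=4: fails
  j=5: fails
  j=6: holds
First hit at j=6, so smallest k = 6-3 = 3.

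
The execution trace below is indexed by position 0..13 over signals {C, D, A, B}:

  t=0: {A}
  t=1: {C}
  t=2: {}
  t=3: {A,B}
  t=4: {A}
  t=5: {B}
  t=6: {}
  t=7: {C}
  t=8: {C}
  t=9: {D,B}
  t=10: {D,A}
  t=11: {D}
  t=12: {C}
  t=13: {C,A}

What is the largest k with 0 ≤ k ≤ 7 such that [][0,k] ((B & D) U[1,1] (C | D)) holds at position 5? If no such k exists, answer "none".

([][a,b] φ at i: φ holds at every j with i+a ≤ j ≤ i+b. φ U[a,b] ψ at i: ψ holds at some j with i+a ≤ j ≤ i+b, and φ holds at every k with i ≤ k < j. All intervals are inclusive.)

((B & D) U[1,1] (C | D)) must hold from j=5 onward; find where it first fails.
  j=5: fails → no k works.

none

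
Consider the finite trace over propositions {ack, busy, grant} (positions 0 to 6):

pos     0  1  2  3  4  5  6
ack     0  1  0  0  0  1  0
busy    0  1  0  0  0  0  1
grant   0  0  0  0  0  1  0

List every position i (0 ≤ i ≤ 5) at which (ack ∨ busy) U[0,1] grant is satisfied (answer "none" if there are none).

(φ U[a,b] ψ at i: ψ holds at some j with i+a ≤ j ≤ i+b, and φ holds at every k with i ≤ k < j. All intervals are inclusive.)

Evaluate at each i in [0,5]:
  i=0: ✗ (no rhs in [0,1])
  i=1: ✗ (no rhs in [1,2])
  i=2: ✗ (no rhs in [2,3])
  i=3: ✗ (no rhs in [3,4])
  i=4: ✗ (lhs fails at k=4 before rhs at j=5)
  i=5: ✓ (rhs at j=5)

5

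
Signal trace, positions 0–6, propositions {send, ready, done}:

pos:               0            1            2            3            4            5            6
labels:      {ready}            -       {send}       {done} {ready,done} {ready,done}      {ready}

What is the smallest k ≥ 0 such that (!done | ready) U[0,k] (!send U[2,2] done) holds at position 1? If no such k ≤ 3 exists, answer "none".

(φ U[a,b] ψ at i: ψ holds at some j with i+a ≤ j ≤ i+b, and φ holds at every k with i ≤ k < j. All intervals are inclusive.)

2

Need earliest j ≥ 1 with (!send U[2,2] done), and (!done | ready) at every k in [1,j-1].
  j=1: rhs fails.
  j=2: rhs fails.
  j=3: rhs holds; lhs holds on [1,2]. k = 2.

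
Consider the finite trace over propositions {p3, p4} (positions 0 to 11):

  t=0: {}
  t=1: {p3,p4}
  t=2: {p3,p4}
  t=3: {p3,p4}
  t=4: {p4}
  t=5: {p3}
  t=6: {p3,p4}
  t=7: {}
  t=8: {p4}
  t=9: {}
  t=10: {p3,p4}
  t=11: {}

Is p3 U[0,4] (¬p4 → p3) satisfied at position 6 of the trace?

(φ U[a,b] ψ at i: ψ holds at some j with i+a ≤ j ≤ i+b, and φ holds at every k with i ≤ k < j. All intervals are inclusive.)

Yes

Need some j in [6,10] with (¬p4 → p3), and p3 at every k in [6,j-1].
  j=6: (¬p4 → p3) holds; no prefix to check → satisfied.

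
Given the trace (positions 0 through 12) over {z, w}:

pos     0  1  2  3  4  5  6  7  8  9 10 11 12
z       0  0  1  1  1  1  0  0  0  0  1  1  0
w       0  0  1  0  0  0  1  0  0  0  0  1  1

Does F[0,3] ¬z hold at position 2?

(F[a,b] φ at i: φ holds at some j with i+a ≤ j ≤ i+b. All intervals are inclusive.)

Check ¬z at each j in [2,5]:
  j=2: false
  j=3: false
  j=4: false
  j=5: false
No position in the window satisfies it → formula fails.

No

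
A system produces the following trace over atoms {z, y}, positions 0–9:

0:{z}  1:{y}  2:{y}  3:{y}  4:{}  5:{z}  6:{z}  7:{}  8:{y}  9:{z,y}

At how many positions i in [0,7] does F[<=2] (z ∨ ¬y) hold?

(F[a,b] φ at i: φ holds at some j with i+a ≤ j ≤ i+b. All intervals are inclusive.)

7

Evaluate at each i in [0,7]:
  i=0: ✓ (witness j=0)
  i=1: ✗ (none in [1,3])
  i=2: ✓ (witness j=4)
  i=3: ✓ (witness j=4)
  i=4: ✓ (witness j=4)
  i=5: ✓ (witness j=5)
  i=6: ✓ (witness j=6)
  i=7: ✓ (witness j=7)
Positions where it holds: {0, 2, 3, 4, 5, 6, 7} → 7.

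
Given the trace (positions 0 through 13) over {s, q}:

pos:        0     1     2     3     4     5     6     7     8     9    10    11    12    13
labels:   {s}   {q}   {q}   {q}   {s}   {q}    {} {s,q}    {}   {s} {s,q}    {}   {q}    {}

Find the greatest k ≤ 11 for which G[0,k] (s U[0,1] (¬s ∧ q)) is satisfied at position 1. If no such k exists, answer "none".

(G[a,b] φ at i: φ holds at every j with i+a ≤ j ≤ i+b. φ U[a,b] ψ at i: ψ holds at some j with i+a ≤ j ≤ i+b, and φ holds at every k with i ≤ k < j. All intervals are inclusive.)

(s U[0,1] (¬s ∧ q)) must hold from j=1 onward; find where it first fails.
  j=1: holds
  j=2: holds
  j=3: holds
  j=4: holds
  j=5: holds
  j=6: fails
Holds on [1,5], so largest k = 4.

4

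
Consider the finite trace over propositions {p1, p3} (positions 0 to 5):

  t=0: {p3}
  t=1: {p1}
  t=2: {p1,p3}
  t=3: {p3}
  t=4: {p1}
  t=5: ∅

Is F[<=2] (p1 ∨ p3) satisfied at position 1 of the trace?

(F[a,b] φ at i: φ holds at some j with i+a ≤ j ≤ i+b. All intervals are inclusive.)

Check (p1 ∨ p3) at each j in [1,3]:
  j=1: true
  j=2: true
  j=3: true
Found at j=1 → formula holds.

Holds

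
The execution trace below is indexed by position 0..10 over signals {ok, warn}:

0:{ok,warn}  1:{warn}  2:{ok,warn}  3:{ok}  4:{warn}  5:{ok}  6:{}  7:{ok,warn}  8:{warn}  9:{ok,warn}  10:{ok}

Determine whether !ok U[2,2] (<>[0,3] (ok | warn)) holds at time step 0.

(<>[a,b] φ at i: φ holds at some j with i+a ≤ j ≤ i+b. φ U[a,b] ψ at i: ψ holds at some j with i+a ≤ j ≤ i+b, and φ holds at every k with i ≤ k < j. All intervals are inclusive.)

False

Need some j in [2,2] with <>[0,3] (ok | warn), and !ok at every k in [0,j-1].
  j=2: <>[0,3] (ok | warn) holds, but !ok fails at k=0 → not this j.
No j in the window works → until fails.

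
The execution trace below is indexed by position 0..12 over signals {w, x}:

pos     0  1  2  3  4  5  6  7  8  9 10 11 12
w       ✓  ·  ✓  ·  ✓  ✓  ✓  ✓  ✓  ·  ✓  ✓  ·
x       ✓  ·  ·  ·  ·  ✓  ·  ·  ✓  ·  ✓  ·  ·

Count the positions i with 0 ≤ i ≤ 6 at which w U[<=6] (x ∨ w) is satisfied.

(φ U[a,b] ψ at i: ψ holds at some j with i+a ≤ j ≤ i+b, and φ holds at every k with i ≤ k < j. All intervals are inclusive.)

5

Evaluate at each i in [0,6]:
  i=0: ✓ (rhs at j=0)
  i=1: ✗ (lhs fails at k=1 before rhs at j=2)
  i=2: ✓ (rhs at j=2)
  i=3: ✗ (lhs fails at k=3 before rhs at j=4)
  i=4: ✓ (rhs at j=4)
  i=5: ✓ (rhs at j=5)
  i=6: ✓ (rhs at j=6)
Positions where it holds: {0, 2, 4, 5, 6} → 5.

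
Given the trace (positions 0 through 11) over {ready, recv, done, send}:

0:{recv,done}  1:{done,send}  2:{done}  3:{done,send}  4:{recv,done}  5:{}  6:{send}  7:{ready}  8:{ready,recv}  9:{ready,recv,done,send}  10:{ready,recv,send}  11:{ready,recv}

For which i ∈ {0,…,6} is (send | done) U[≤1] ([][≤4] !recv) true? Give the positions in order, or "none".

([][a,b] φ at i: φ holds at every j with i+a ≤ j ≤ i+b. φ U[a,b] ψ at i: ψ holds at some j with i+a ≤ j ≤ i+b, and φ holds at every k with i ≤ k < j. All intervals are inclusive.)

none

Evaluate at each i in [0,6]:
  i=0: ✗ (no rhs in [0,1])
  i=1: ✗ (no rhs in [1,2])
  i=2: ✗ (no rhs in [2,3])
  i=3: ✗ (no rhs in [3,4])
  i=4: ✗ (no rhs in [4,5])
  i=5: ✗ (no rhs in [5,6])
  i=6: ✗ (no rhs in [6,7])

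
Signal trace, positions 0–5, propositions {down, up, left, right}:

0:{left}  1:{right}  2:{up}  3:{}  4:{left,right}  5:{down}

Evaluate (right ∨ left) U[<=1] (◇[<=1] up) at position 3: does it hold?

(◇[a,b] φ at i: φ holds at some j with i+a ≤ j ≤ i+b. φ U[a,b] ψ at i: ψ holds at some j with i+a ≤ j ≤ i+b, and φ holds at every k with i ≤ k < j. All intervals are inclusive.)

Does not hold

Need some j in [3,4] with ◇[<=1] up, and (right ∨ left) at every k in [3,j-1].
  j=3: ◇[<=1] up — fails (none in [3,4]).
  j=4: ◇[<=1] up — fails (none in [4,5]).
No j in the window works → until fails.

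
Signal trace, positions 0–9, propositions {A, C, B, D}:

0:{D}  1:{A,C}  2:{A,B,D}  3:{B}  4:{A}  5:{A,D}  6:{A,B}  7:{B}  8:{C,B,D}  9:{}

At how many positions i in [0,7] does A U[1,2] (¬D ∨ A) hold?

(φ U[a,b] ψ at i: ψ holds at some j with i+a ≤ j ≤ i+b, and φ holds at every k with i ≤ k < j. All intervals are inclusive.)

Evaluate at each i in [0,7]:
  i=0: ✗ (lhs fails at k=0 before rhs at j=1)
  i=1: ✓ (rhs at j=2; lhs holds on [1,1])
  i=2: ✓ (rhs at j=3; lhs holds on [2,2])
  i=3: ✗ (lhs fails at k=3 before rhs at j=4)
  i=4: ✓ (rhs at j=5; lhs holds on [4,4])
  i=5: ✓ (rhs at j=6; lhs holds on [5,5])
  i=6: ✓ (rhs at j=7; lhs holds on [6,6])
  i=7: ✗ (lhs fails at k=7 before rhs at j=9)
Positions where it holds: {1, 2, 4, 5, 6} → 5.

5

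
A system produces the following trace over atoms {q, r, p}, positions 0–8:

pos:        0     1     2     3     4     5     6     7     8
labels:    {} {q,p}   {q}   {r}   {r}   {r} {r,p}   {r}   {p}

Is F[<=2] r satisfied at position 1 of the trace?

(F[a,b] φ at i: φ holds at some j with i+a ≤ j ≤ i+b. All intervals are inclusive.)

Check r at each j in [1,3]:
  j=1: false
  j=2: false
  j=3: true
Found at j=3 → formula holds.

Yes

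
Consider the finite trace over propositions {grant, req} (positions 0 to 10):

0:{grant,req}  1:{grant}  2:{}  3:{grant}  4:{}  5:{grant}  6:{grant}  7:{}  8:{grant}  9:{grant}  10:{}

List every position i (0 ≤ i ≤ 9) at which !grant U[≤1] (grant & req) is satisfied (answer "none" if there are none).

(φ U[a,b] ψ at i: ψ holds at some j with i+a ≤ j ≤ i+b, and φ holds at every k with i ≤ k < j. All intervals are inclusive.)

0

Evaluate at each i in [0,9]:
  i=0: ✓ (rhs at j=0)
  i=1: ✗ (no rhs in [1,2])
  i=2: ✗ (no rhs in [2,3])
  i=3: ✗ (no rhs in [3,4])
  i=4: ✗ (no rhs in [4,5])
  i=5: ✗ (no rhs in [5,6])
  i=6: ✗ (no rhs in [6,7])
  i=7: ✗ (no rhs in [7,8])
  i=8: ✗ (no rhs in [8,9])
  i=9: ✗ (no rhs in [9,10])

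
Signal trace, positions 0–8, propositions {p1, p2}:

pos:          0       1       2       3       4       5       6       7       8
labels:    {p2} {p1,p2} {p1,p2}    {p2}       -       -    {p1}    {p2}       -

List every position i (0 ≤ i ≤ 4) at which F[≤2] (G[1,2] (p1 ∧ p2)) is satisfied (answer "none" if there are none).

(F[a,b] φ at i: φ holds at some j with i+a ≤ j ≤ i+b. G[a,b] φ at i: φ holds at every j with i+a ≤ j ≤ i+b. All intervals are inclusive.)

Evaluate at each i in [0,4]:
  i=0: ✓ (witness j=0)
  i=1: ✗ (none in [1,3])
  i=2: ✗ (none in [2,4])
  i=3: ✗ (none in [3,5])
  i=4: ✗ (none in [4,6])

0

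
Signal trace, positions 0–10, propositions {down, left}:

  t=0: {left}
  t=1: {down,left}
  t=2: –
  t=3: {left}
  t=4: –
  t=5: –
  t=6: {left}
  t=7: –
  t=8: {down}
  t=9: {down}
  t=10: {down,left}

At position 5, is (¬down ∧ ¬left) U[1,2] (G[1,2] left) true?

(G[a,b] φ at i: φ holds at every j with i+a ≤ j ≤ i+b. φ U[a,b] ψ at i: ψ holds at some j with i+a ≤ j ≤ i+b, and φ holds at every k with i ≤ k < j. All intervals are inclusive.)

Need some j in [6,7] with G[1,2] left, and (¬down ∧ ¬left) at every k in [5,j-1].
  j=6: G[1,2] left — fails at 7.
  j=7: G[1,2] left — fails at 8.
No j in the window works → until fails.

Does not hold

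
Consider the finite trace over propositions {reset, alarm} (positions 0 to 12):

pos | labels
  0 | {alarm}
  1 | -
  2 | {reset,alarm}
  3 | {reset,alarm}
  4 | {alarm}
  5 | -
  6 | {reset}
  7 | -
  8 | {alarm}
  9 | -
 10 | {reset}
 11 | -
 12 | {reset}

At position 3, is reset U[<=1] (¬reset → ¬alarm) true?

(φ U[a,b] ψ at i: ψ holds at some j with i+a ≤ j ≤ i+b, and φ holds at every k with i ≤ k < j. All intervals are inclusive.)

Holds

Need some j in [3,4] with (¬reset → ¬alarm), and reset at every k in [3,j-1].
  j=3: (¬reset → ¬alarm) holds; no prefix to check → satisfied.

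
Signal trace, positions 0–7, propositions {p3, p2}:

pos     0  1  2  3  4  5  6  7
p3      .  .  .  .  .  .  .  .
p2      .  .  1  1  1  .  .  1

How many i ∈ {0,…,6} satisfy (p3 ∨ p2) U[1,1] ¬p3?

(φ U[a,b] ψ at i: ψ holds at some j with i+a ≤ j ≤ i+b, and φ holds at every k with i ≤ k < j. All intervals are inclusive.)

3

Evaluate at each i in [0,6]:
  i=0: ✗ (lhs fails at k=0 before rhs at j=1)
  i=1: ✗ (lhs fails at k=1 before rhs at j=2)
  i=2: ✓ (rhs at j=3; lhs holds on [2,2])
  i=3: ✓ (rhs at j=4; lhs holds on [3,3])
  i=4: ✓ (rhs at j=5; lhs holds on [4,4])
  i=5: ✗ (lhs fails at k=5 before rhs at j=6)
  i=6: ✗ (lhs fails at k=6 before rhs at j=7)
Positions where it holds: {2, 3, 4} → 3.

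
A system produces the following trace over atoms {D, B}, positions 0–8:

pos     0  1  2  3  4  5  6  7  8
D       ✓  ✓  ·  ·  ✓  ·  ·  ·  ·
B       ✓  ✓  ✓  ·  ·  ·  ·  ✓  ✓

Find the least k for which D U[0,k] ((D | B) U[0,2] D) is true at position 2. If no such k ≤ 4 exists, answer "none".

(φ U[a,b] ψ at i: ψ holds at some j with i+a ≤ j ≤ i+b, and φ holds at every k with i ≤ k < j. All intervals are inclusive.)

Need earliest j ≥ 2 with ((D | B) U[0,2] D), and D at every k in [2,j-1].
  j=2: rhs fails.
  j=3: rhs fails.
  j=4: rhs holds but lhs fails at k=2.
  j=5: rhs fails.
  j=6: rhs fails.
No witness within the range → none.

none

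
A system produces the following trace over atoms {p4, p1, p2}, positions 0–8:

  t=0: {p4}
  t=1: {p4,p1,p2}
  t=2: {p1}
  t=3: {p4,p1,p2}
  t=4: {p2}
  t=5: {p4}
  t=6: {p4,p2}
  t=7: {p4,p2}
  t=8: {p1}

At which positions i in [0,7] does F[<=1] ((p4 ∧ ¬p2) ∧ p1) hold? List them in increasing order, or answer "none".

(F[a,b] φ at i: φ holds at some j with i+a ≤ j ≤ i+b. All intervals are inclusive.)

none

Evaluate at each i in [0,7]:
  i=0: ✗ (none in [0,1])
  i=1: ✗ (none in [1,2])
  i=2: ✗ (none in [2,3])
  i=3: ✗ (none in [3,4])
  i=4: ✗ (none in [4,5])
  i=5: ✗ (none in [5,6])
  i=6: ✗ (none in [6,7])
  i=7: ✗ (none in [7,8])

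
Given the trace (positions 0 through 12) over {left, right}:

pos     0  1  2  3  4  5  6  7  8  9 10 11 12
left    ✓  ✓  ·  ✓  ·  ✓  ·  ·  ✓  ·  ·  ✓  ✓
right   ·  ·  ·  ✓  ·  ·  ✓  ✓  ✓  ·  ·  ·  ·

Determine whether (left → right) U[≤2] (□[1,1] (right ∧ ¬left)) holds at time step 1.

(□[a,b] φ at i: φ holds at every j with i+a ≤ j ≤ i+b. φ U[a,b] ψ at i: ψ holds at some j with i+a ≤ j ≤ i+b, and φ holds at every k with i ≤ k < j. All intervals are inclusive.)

Does not hold

Need some j in [1,3] with □[1,1] (right ∧ ¬left), and (left → right) at every k in [1,j-1].
  j=1: □[1,1] (right ∧ ¬left) — fails at 2.
  j=2: □[1,1] (right ∧ ¬left) — fails at 3.
  j=3: □[1,1] (right ∧ ¬left) — fails at 4.
No j in the window works → until fails.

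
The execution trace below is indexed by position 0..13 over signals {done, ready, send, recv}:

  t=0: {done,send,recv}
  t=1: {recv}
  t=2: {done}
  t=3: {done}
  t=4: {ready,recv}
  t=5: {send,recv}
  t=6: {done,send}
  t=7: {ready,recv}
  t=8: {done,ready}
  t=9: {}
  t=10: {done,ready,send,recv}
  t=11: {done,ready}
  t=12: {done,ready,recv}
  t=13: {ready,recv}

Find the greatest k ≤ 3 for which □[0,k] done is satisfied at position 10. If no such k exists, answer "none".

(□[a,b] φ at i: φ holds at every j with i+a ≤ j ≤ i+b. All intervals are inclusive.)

done must hold from j=10 onward; find where it first fails.
  j=10: holds
  j=11: holds
  j=12: holds
  j=13: fails
Holds on [10,12], so largest k = 2.

2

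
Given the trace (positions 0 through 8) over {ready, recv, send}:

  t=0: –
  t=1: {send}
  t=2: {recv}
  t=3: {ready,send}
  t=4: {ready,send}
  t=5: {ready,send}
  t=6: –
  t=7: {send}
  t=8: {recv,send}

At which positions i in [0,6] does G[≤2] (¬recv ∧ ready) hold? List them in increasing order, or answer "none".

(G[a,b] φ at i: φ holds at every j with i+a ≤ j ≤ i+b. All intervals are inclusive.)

Evaluate at each i in [0,6]:
  i=0: ✗ (fails at j=0)
  i=1: ✗ (fails at j=1)
  i=2: ✗ (fails at j=2)
  i=3: ✓ (all of [3,5])
  i=4: ✗ (fails at j=6)
  i=5: ✗ (fails at j=6)
  i=6: ✗ (fails at j=6)

3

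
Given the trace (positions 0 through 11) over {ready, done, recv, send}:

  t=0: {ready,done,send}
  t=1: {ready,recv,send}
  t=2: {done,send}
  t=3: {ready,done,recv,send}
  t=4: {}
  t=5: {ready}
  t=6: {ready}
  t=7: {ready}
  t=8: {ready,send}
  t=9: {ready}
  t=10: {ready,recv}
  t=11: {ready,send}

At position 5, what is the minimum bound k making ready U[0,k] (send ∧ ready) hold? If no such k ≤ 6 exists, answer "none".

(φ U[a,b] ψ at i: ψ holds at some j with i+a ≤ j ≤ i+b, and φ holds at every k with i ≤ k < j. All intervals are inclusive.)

3

Need earliest j ≥ 5 with (send ∧ ready), and ready at every k in [5,j-1].
  j=5: rhs fails.
  j=6: rhs fails.
  j=7: rhs fails.
  j=8: rhs holds; lhs holds on [5,7]. k = 3.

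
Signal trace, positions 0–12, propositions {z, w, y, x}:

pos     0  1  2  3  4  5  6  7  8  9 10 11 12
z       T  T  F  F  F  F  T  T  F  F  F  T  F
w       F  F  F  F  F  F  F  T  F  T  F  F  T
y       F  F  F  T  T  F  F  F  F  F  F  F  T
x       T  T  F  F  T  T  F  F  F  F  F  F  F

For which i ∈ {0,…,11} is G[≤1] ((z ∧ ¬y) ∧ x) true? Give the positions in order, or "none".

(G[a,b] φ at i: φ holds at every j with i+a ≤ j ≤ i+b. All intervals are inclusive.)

0

Evaluate at each i in [0,11]:
  i=0: ✓ (all of [0,1])
  i=1: ✗ (fails at j=2)
  i=2: ✗ (fails at j=2)
  i=3: ✗ (fails at j=3)
  i=4: ✗ (fails at j=4)
  i=5: ✗ (fails at j=5)
  i=6: ✗ (fails at j=6)
  i=7: ✗ (fails at j=7)
  i=8: ✗ (fails at j=8)
  i=9: ✗ (fails at j=9)
  i=10: ✗ (fails at j=10)
  i=11: ✗ (fails at j=11)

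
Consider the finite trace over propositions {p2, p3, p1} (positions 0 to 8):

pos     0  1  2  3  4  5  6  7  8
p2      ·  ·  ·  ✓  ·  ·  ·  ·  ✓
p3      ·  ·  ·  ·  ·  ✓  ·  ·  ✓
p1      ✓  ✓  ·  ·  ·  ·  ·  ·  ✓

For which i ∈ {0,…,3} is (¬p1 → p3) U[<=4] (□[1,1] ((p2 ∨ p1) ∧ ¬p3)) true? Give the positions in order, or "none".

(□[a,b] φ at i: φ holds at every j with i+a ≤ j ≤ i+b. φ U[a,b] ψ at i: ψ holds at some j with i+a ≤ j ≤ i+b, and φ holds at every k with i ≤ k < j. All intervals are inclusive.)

0, 1, 2

Evaluate at each i in [0,3]:
  i=0: ✓ (rhs at j=0)
  i=1: ✓ (rhs at j=2; lhs holds on [1,1])
  i=2: ✓ (rhs at j=2)
  i=3: ✗ (no rhs in [3,7])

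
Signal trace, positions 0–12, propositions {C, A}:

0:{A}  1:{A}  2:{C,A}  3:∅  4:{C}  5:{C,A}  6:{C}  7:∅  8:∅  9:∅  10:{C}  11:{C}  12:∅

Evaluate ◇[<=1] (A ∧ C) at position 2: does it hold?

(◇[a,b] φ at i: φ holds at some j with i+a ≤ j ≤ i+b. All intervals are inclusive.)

Check (A ∧ C) at each j in [2,3]:
  j=2: true
  j=3: false
Found at j=2 → formula holds.

Yes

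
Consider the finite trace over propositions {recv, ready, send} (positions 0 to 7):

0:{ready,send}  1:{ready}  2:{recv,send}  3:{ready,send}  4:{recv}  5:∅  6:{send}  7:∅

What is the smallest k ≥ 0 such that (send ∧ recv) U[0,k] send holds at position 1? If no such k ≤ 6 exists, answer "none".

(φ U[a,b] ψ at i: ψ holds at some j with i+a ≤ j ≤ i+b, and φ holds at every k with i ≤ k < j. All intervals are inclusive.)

none

Need earliest j ≥ 1 with send, and (send ∧ recv) at every k in [1,j-1].
  j=1: rhs fails.
  j=2: rhs holds but lhs fails at k=1.
  j=3: rhs holds but lhs fails at k=1.
  j=4: rhs fails.
  j=5: rhs fails.
  j=6: rhs holds but lhs fails at k=1.
  j=7: rhs fails.
No witness within the range → none.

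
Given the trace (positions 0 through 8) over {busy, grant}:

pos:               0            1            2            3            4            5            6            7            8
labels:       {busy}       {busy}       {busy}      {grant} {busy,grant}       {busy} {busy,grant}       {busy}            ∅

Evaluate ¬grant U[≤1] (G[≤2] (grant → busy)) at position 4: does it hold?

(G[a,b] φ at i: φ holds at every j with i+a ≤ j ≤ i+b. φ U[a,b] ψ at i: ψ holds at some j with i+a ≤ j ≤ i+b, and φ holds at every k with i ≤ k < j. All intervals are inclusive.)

Need some j in [4,5] with G[≤2] (grant → busy), and ¬grant at every k in [4,j-1].
  j=4: G[≤2] (grant → busy) holds; no prefix to check → satisfied.

True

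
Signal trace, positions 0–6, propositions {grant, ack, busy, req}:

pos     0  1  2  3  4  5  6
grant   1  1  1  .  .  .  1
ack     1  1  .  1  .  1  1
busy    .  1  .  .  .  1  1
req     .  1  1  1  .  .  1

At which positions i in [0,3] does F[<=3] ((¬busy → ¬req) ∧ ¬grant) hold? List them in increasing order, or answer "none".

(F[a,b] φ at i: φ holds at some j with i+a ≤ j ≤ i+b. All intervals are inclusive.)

1, 2, 3

Evaluate at each i in [0,3]:
  i=0: ✗ (none in [0,3])
  i=1: ✓ (witness j=4)
  i=2: ✓ (witness j=4)
  i=3: ✓ (witness j=4)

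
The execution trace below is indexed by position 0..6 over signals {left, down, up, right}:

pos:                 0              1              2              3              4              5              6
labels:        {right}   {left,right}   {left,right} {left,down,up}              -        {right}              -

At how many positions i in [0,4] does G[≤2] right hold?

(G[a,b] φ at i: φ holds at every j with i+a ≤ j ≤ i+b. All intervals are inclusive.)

1

Evaluate at each i in [0,4]:
  i=0: ✓ (all of [0,2])
  i=1: ✗ (fails at j=3)
  i=2: ✗ (fails at j=3)
  i=3: ✗ (fails at j=3)
  i=4: ✗ (fails at j=4)
Positions where it holds: {0} → 1.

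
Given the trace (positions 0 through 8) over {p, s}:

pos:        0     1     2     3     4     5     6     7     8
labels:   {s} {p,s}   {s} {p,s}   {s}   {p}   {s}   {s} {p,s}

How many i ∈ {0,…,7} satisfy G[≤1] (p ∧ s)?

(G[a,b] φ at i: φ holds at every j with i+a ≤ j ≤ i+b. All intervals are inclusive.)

Evaluate at each i in [0,7]:
  i=0: ✗ (fails at j=0)
  i=1: ✗ (fails at j=2)
  i=2: ✗ (fails at j=2)
  i=3: ✗ (fails at j=4)
  i=4: ✗ (fails at j=4)
  i=5: ✗ (fails at j=5)
  i=6: ✗ (fails at j=6)
  i=7: ✗ (fails at j=7)
Positions where it holds: {} → 0.

0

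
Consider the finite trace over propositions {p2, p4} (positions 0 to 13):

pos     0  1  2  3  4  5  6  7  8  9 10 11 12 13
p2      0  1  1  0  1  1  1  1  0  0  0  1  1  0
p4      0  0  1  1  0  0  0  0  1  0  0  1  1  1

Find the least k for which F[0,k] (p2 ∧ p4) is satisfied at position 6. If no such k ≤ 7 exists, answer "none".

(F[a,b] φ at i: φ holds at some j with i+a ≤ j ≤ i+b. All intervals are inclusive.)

Scan j = 6,7,… for (p2 ∧ p4):
  j=6: fails
  j=7: fails
  j=8: fails
  j=9: fails
  j=10: fails
  j=11: holds
First hit at j=11, so smallest k = 11-6 = 5.

5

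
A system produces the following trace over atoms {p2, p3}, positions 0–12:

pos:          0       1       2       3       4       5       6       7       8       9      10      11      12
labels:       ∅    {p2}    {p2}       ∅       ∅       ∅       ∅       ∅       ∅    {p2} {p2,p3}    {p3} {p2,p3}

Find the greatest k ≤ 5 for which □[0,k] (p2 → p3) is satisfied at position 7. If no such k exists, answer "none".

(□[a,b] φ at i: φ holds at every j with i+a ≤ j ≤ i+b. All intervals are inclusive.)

(p2 → p3) must hold from j=7 onward; find where it first fails.
  j=7: holds
  j=8: holds
  j=9: fails
Holds on [7,8], so largest k = 1.

1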